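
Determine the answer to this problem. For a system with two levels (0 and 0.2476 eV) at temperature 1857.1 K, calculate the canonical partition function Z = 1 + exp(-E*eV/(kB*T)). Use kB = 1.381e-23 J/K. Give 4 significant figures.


Step 1: Compute beta*E = E*eV/(kB*T) = 0.2476*1.602e-19/(1.381e-23*1857.1) = 1.547
Step 2: exp(-beta*E) = exp(-1.547) = 0.213
Step 3: Z = 1 + 0.213 = 1.213

1.213


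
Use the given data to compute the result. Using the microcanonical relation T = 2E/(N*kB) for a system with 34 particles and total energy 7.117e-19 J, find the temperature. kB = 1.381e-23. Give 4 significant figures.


Step 1: Numerator = 2*E = 2*7.117e-19 = 1.423e-18 J
Step 2: Denominator = N*kB = 34*1.381e-23 = 4.695e-22
Step 3: T = 1.423e-18 / 4.695e-22 = 3031 K

3031


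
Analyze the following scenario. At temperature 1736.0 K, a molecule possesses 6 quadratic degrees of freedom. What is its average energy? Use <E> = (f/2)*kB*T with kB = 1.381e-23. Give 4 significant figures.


Step 1: f/2 = 6/2 = 3
Step 2: kB*T = 1.381e-23 * 1736.0 = 2.397e-20
Step 3: <E> = 3 * 2.397e-20 = 7.192e-20 J

7.192e-20


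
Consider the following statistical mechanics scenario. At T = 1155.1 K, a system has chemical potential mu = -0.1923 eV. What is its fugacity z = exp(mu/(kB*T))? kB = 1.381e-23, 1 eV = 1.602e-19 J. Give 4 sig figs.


Step 1: Convert mu to Joules: -0.1923*1.602e-19 = -3.081e-20 J
Step 2: kB*T = 1.381e-23*1155.1 = 1.595e-20 J
Step 3: mu/(kB*T) = -1.931
Step 4: z = exp(-1.931) = 0.145

0.145


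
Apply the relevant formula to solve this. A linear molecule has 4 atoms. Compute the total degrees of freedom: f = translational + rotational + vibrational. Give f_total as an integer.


Step 1: Translational DOF = 3
Step 2: Rotational DOF (linear) = 2
Step 3: Vibrational DOF = 3*4 - 5 = 7
Step 4: Total = 3 + 2 + 7 = 12

12


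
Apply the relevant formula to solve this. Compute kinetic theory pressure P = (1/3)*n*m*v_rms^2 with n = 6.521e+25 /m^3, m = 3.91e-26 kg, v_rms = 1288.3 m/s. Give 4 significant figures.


Step 1: v_rms^2 = 1288.3^2 = 1.66e+06
Step 2: n*m = 6.521e+25*3.91e-26 = 2.55
Step 3: P = (1/3)*2.55*1.66e+06 = 1.411e+06 Pa

1.411e+06


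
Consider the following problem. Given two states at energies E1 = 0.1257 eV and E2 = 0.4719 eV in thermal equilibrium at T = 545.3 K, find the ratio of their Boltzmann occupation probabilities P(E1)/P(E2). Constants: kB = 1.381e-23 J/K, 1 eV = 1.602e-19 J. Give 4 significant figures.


Step 1: Compute energy difference dE = E1 - E2 = 0.1257 - 0.4719 = -0.3462 eV
Step 2: Convert to Joules: dE_J = -0.3462 * 1.602e-19 = -5.546e-20 J
Step 3: Compute exponent = -dE_J / (kB * T) = -(-5.546e-20) / (1.381e-23 * 545.3) = 7.365
Step 4: P(E1)/P(E2) = exp(7.365) = 1579

1579


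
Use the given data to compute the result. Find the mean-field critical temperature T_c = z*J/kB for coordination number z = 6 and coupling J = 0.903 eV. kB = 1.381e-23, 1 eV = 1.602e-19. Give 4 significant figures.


Step 1: z*J = 6*0.903 = 5.418 eV
Step 2: Convert to Joules: 5.418*1.602e-19 = 8.68e-19 J
Step 3: T_c = 8.68e-19 / 1.381e-23 = 6.285e+04 K

6.285e+04


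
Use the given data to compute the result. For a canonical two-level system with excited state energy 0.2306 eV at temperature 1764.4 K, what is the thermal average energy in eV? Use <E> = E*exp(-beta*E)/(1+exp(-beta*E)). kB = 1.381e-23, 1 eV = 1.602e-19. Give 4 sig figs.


Step 1: beta*E = 0.2306*1.602e-19/(1.381e-23*1764.4) = 1.516
Step 2: exp(-beta*E) = 0.2196
Step 3: <E> = 0.2306*0.2196/(1+0.2196) = 0.04152 eV

0.04152


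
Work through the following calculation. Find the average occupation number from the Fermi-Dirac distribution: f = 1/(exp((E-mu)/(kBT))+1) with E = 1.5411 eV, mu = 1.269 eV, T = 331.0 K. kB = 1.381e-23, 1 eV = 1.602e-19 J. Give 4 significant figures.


Step 1: (E - mu) = 1.5411 - 1.269 = 0.2721 eV
Step 2: Convert: (E-mu)*eV = 4.359e-20 J
Step 3: x = (E-mu)*eV/(kB*T) = 9.536
Step 4: f = 1/(exp(9.536)+1) = 7.219e-05

7.219e-05


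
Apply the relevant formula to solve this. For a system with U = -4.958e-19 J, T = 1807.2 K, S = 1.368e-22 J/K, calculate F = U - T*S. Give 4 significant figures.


Step 1: T*S = 1807.2 * 1.368e-22 = 2.472e-19 J
Step 2: F = U - T*S = -4.958e-19 - 2.472e-19
Step 3: F = -7.43e-19 J

-7.43e-19


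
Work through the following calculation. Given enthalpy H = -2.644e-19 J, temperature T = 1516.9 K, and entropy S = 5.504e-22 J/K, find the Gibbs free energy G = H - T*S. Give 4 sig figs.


Step 1: T*S = 1516.9 * 5.504e-22 = 8.349e-19 J
Step 2: G = H - T*S = -2.644e-19 - 8.349e-19
Step 3: G = -1.099e-18 J

-1.099e-18


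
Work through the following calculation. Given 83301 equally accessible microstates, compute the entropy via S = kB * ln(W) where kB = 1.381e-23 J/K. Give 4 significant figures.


Step 1: ln(W) = ln(83301) = 11.33
Step 2: S = kB * ln(W) = 1.381e-23 * 11.33
Step 3: S = 1.565e-22 J/K

1.565e-22


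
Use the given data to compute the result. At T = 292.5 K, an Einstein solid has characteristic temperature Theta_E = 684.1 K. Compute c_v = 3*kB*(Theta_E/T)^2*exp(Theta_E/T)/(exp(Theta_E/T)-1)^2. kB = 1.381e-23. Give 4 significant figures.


Step 1: x = Theta_E/T = 684.1/292.5 = 2.339
Step 2: x^2 = 5.47
Step 3: exp(x) = 10.37
Step 4: c_v = 3*1.381e-23*5.47*10.37/(10.37-1)^2 = 2.677e-23

2.677e-23


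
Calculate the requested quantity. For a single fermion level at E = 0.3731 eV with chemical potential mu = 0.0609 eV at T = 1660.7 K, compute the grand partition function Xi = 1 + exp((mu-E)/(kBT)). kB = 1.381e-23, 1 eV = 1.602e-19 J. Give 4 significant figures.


Step 1: (mu - E) = 0.0609 - 0.3731 = -0.3122 eV
Step 2: x = (mu-E)*eV/(kB*T) = -0.3122*1.602e-19/(1.381e-23*1660.7) = -2.181
Step 3: exp(x) = 0.113
Step 4: Xi = 1 + 0.113 = 1.113

1.113


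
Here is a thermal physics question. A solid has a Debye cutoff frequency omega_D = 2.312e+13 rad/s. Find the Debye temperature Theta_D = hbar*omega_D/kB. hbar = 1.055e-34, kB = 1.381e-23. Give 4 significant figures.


Step 1: hbar*omega_D = 1.055e-34 * 2.312e+13 = 2.439e-21 J
Step 2: Theta_D = 2.439e-21 / 1.381e-23
Step 3: Theta_D = 176.6 K

176.6


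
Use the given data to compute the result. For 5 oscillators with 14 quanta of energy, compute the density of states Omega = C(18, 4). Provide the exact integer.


Step 1: Use binomial coefficient C(18, 4)
Step 2: Numerator = 18! / 14!
Step 3: Denominator = 4!
Step 4: Omega = 3060

3060


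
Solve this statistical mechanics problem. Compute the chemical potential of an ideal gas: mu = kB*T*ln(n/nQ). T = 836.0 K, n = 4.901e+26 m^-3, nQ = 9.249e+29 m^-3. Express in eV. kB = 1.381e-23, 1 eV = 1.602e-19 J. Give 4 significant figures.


Step 1: n/nQ = 4.901e+26/9.249e+29 = 0.0005299
Step 2: ln(n/nQ) = -7.543
Step 3: mu = kB*T*ln(n/nQ) = 1.155e-20*-7.543 = -8.708e-20 J
Step 4: Convert to eV: -8.708e-20/1.602e-19 = -0.5436 eV

-0.5436


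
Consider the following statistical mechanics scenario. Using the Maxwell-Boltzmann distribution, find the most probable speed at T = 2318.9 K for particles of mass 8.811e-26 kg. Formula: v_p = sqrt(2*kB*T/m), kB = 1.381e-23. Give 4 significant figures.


Step 1: Numerator = 2*kB*T = 2*1.381e-23*2318.9 = 6.405e-20
Step 2: Ratio = 6.405e-20 / 8.811e-26 = 7.269e+05
Step 3: v_p = sqrt(7.269e+05) = 852.6 m/s

852.6


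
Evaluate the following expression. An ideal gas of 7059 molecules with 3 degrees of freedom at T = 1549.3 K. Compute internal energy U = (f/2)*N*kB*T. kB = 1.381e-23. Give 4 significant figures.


Step 1: f/2 = 3/2 = 1.5
Step 2: N*kB*T = 7059*1.381e-23*1549.3 = 1.51e-16
Step 3: U = 1.5 * 1.51e-16 = 2.265e-16 J

2.265e-16


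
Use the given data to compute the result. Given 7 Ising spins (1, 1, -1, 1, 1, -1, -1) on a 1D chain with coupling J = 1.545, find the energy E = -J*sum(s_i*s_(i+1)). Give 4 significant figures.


Step 1: Nearest-neighbor products: 1, -1, -1, 1, -1, 1
Step 2: Sum of products = 0
Step 3: E = -1.545 * 0 = 0

0


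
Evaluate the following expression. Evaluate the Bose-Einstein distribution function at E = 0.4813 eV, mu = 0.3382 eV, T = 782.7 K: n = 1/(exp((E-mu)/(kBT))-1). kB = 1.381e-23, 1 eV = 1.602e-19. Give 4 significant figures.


Step 1: (E - mu) = 0.1431 eV
Step 2: x = (E-mu)*eV/(kB*T) = 0.1431*1.602e-19/(1.381e-23*782.7) = 2.121
Step 3: exp(x) = 8.338
Step 4: n = 1/(exp(x)-1) = 0.1363

0.1363


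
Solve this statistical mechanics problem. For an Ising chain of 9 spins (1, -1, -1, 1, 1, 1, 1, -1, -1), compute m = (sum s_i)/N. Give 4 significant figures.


Step 1: Count up spins (+1): 5, down spins (-1): 4
Step 2: Total magnetization M = 5 - 4 = 1
Step 3: m = M/N = 1/9 = 0.1111

0.1111


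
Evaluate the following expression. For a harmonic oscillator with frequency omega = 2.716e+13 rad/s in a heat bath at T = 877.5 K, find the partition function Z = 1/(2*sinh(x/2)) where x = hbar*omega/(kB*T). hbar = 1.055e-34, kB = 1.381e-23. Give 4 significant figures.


Step 1: Compute x = hbar*omega/(kB*T) = 1.055e-34*2.716e+13/(1.381e-23*877.5) = 0.2365
Step 2: x/2 = 0.1182
Step 3: sinh(x/2) = 0.1185
Step 4: Z = 1/(2*0.1185) = 4.219

4.219


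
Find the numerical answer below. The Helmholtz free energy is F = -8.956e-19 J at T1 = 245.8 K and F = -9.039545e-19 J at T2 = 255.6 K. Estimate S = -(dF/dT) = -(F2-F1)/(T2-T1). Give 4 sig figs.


Step 1: dF = F2 - F1 = -9.039545e-19 - (-8.956e-19) = -8.3545e-21 J
Step 2: dT = T2 - T1 = 255.6 - 245.8 = 9.8 K
Step 3: S = -dF/dT = -(-8.3545e-21)/9.8 = 8.525e-22 J/K

8.525e-22


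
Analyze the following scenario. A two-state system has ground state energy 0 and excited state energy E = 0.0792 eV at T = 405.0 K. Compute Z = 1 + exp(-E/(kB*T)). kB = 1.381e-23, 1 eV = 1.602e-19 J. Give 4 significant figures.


Step 1: Compute beta*E = E*eV/(kB*T) = 0.0792*1.602e-19/(1.381e-23*405.0) = 2.269
Step 2: exp(-beta*E) = exp(-2.269) = 0.1035
Step 3: Z = 1 + 0.1035 = 1.103

1.103


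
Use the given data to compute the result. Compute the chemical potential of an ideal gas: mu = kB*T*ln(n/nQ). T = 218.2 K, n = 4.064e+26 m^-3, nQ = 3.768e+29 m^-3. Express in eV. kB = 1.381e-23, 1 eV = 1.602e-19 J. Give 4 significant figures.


Step 1: n/nQ = 4.064e+26/3.768e+29 = 0.001079
Step 2: ln(n/nQ) = -6.832
Step 3: mu = kB*T*ln(n/nQ) = 3.013e-21*-6.832 = -2.059e-20 J
Step 4: Convert to eV: -2.059e-20/1.602e-19 = -0.1285 eV

-0.1285


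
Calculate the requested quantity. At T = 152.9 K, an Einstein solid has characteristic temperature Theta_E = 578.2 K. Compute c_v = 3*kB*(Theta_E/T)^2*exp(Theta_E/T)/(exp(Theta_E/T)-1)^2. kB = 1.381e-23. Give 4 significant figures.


Step 1: x = Theta_E/T = 578.2/152.9 = 3.782
Step 2: x^2 = 14.3
Step 3: exp(x) = 43.88
Step 4: c_v = 3*1.381e-23*14.3*43.88/(43.88-1)^2 = 1.414e-23

1.414e-23


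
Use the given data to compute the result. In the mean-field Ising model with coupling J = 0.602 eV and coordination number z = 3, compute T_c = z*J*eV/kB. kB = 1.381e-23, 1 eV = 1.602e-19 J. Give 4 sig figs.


Step 1: z*J = 3*0.602 = 1.806 eV
Step 2: Convert to Joules: 1.806*1.602e-19 = 2.893e-19 J
Step 3: T_c = 2.893e-19 / 1.381e-23 = 2.095e+04 K

2.095e+04


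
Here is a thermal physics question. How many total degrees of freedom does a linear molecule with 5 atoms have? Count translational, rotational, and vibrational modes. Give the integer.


Step 1: Translational DOF = 3
Step 2: Rotational DOF (linear) = 2
Step 3: Vibrational DOF = 3*5 - 5 = 10
Step 4: Total = 3 + 2 + 10 = 15

15


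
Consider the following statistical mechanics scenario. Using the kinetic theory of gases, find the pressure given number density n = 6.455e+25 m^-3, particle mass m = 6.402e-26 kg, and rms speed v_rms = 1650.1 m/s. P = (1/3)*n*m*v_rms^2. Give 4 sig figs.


Step 1: v_rms^2 = 1650.1^2 = 2.723e+06
Step 2: n*m = 6.455e+25*6.402e-26 = 4.132
Step 3: P = (1/3)*4.132*2.723e+06 = 3.751e+06 Pa

3.751e+06


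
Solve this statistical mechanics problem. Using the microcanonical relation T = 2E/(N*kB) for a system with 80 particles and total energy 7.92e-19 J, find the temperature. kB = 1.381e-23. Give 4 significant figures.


Step 1: Numerator = 2*E = 2*7.92e-19 = 1.584e-18 J
Step 2: Denominator = N*kB = 80*1.381e-23 = 1.105e-21
Step 3: T = 1.584e-18 / 1.105e-21 = 1434 K

1434


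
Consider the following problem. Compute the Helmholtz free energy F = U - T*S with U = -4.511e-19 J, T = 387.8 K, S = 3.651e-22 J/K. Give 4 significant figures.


Step 1: T*S = 387.8 * 3.651e-22 = 1.416e-19 J
Step 2: F = U - T*S = -4.511e-19 - 1.416e-19
Step 3: F = -5.927e-19 J

-5.927e-19


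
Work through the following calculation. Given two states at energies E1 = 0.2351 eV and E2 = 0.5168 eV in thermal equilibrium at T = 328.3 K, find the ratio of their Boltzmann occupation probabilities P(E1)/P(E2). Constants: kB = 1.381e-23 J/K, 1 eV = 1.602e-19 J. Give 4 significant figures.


Step 1: Compute energy difference dE = E1 - E2 = 0.2351 - 0.5168 = -0.2817 eV
Step 2: Convert to Joules: dE_J = -0.2817 * 1.602e-19 = -4.513e-20 J
Step 3: Compute exponent = -dE_J / (kB * T) = -(-4.513e-20) / (1.381e-23 * 328.3) = 9.954
Step 4: P(E1)/P(E2) = exp(9.954) = 2.103e+04

2.103e+04


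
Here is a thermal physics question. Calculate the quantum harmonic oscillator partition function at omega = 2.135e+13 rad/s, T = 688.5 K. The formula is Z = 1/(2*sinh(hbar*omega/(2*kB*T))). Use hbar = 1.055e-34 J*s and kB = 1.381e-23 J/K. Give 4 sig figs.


Step 1: Compute x = hbar*omega/(kB*T) = 1.055e-34*2.135e+13/(1.381e-23*688.5) = 0.2369
Step 2: x/2 = 0.1184
Step 3: sinh(x/2) = 0.1187
Step 4: Z = 1/(2*0.1187) = 4.211

4.211


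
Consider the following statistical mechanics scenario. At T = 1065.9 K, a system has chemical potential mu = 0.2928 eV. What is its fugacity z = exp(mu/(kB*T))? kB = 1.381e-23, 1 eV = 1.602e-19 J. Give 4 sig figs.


Step 1: Convert mu to Joules: 0.2928*1.602e-19 = 4.691e-20 J
Step 2: kB*T = 1.381e-23*1065.9 = 1.472e-20 J
Step 3: mu/(kB*T) = 3.187
Step 4: z = exp(3.187) = 24.21

24.21


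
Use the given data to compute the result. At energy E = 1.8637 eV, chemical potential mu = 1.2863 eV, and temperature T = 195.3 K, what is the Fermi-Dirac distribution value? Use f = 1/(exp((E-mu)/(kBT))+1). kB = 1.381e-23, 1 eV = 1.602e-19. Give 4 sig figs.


Step 1: (E - mu) = 1.8637 - 1.2863 = 0.5774 eV
Step 2: Convert: (E-mu)*eV = 9.25e-20 J
Step 3: x = (E-mu)*eV/(kB*T) = 34.3
Step 4: f = 1/(exp(34.3)+1) = 1.275e-15

1.275e-15


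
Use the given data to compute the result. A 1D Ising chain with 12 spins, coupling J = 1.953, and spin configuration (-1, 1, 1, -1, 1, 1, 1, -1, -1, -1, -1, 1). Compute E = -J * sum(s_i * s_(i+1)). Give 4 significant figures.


Step 1: Nearest-neighbor products: -1, 1, -1, -1, 1, 1, -1, 1, 1, 1, -1
Step 2: Sum of products = 1
Step 3: E = -1.953 * 1 = -1.953

-1.953


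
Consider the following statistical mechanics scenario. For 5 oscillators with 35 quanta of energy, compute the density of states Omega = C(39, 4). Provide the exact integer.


Step 1: Use binomial coefficient C(39, 4)
Step 2: Numerator = 39! / 35!
Step 3: Denominator = 4!
Step 4: Omega = 82251

82251


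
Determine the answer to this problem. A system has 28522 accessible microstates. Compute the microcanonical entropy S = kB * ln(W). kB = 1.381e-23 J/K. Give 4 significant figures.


Step 1: ln(W) = ln(28522) = 10.26
Step 2: S = kB * ln(W) = 1.381e-23 * 10.26
Step 3: S = 1.417e-22 J/K

1.417e-22


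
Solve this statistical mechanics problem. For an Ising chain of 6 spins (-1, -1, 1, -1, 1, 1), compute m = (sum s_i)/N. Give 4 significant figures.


Step 1: Count up spins (+1): 3, down spins (-1): 3
Step 2: Total magnetization M = 3 - 3 = 0
Step 3: m = M/N = 0/6 = 0

0


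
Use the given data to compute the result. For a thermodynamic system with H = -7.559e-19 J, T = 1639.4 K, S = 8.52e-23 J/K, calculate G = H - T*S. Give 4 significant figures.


Step 1: T*S = 1639.4 * 8.52e-23 = 1.397e-19 J
Step 2: G = H - T*S = -7.559e-19 - 1.397e-19
Step 3: G = -8.956e-19 J

-8.956e-19


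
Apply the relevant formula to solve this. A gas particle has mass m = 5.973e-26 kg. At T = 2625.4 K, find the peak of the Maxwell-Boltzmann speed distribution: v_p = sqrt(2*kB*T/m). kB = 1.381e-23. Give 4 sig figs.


Step 1: Numerator = 2*kB*T = 2*1.381e-23*2625.4 = 7.251e-20
Step 2: Ratio = 7.251e-20 / 5.973e-26 = 1.214e+06
Step 3: v_p = sqrt(1.214e+06) = 1102 m/s

1102


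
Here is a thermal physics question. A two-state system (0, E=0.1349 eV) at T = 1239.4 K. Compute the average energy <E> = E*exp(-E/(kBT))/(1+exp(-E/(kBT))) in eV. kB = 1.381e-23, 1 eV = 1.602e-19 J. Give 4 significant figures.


Step 1: beta*E = 0.1349*1.602e-19/(1.381e-23*1239.4) = 1.263
Step 2: exp(-beta*E) = 0.2829
Step 3: <E> = 0.1349*0.2829/(1+0.2829) = 0.02975 eV

0.02975


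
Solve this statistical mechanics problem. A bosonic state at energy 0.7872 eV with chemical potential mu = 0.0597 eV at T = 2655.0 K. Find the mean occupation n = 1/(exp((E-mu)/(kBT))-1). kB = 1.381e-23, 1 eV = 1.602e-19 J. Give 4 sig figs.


Step 1: (E - mu) = 0.7275 eV
Step 2: x = (E-mu)*eV/(kB*T) = 0.7275*1.602e-19/(1.381e-23*2655.0) = 3.179
Step 3: exp(x) = 24.01
Step 4: n = 1/(exp(x)-1) = 0.04345

0.04345


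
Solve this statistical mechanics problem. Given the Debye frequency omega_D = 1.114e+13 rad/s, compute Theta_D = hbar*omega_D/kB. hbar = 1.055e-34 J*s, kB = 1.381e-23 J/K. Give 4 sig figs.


Step 1: hbar*omega_D = 1.055e-34 * 1.114e+13 = 1.175e-21 J
Step 2: Theta_D = 1.175e-21 / 1.381e-23
Step 3: Theta_D = 85.1 K

85.1


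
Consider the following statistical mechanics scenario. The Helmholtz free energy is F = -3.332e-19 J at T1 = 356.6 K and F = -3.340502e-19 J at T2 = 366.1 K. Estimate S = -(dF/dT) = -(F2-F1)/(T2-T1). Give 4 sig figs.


Step 1: dF = F2 - F1 = -3.340502e-19 - (-3.332e-19) = -8.502e-22 J
Step 2: dT = T2 - T1 = 366.1 - 356.6 = 9.5 K
Step 3: S = -dF/dT = -(-8.502e-22)/9.5 = 8.949e-23 J/K

8.949e-23


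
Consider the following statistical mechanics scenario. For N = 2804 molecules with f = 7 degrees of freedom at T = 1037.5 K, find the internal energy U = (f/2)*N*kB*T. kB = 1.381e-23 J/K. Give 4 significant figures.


Step 1: f/2 = 7/2 = 3.5
Step 2: N*kB*T = 2804*1.381e-23*1037.5 = 4.018e-17
Step 3: U = 3.5 * 4.018e-17 = 1.406e-16 J

1.406e-16


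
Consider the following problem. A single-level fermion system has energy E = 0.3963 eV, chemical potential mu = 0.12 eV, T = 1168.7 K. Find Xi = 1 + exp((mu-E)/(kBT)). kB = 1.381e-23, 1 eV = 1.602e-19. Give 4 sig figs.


Step 1: (mu - E) = 0.12 - 0.3963 = -0.2763 eV
Step 2: x = (mu-E)*eV/(kB*T) = -0.2763*1.602e-19/(1.381e-23*1168.7) = -2.743
Step 3: exp(x) = 0.06441
Step 4: Xi = 1 + 0.06441 = 1.064

1.064


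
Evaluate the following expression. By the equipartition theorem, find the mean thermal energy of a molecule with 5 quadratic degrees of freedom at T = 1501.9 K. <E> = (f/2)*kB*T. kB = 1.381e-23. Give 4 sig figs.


Step 1: f/2 = 5/2 = 2.5
Step 2: kB*T = 1.381e-23 * 1501.9 = 2.074e-20
Step 3: <E> = 2.5 * 2.074e-20 = 5.185e-20 J

5.185e-20


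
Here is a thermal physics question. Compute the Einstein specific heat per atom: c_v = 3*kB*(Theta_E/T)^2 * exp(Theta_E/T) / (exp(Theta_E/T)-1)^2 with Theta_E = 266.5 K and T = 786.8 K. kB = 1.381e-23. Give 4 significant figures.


Step 1: x = Theta_E/T = 266.5/786.8 = 0.3387
Step 2: x^2 = 0.1147
Step 3: exp(x) = 1.403
Step 4: c_v = 3*1.381e-23*0.1147*1.403/(1.403-1)^2 = 4.104e-23

4.104e-23


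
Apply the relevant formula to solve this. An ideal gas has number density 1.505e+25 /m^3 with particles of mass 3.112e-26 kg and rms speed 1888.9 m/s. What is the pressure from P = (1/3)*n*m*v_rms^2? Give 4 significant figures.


Step 1: v_rms^2 = 1888.9^2 = 3.568e+06
Step 2: n*m = 1.505e+25*3.112e-26 = 0.4684
Step 3: P = (1/3)*0.4684*3.568e+06 = 5.57e+05 Pa

5.57e+05


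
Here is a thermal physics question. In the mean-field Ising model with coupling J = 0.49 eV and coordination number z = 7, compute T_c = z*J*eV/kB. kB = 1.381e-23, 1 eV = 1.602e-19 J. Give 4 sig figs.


Step 1: z*J = 7*0.49 = 3.43 eV
Step 2: Convert to Joules: 3.43*1.602e-19 = 5.495e-19 J
Step 3: T_c = 5.495e-19 / 1.381e-23 = 3.979e+04 K

3.979e+04


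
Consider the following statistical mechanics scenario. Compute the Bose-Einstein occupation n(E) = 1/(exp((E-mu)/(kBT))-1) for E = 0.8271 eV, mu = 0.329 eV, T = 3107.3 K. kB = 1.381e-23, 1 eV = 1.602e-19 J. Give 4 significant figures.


Step 1: (E - mu) = 0.4981 eV
Step 2: x = (E-mu)*eV/(kB*T) = 0.4981*1.602e-19/(1.381e-23*3107.3) = 1.86
Step 3: exp(x) = 6.421
Step 4: n = 1/(exp(x)-1) = 0.1845

0.1845


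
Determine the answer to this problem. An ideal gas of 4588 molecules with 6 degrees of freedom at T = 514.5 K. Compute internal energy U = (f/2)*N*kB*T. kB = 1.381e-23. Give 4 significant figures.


Step 1: f/2 = 6/2 = 3.0
Step 2: N*kB*T = 4588*1.381e-23*514.5 = 3.26e-17
Step 3: U = 3.0 * 3.26e-17 = 9.78e-17 J

9.78e-17


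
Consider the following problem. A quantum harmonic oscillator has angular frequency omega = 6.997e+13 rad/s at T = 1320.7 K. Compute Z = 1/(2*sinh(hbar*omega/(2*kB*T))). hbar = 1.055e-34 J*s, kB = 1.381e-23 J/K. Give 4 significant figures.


Step 1: Compute x = hbar*omega/(kB*T) = 1.055e-34*6.997e+13/(1.381e-23*1320.7) = 0.4047
Step 2: x/2 = 0.2024
Step 3: sinh(x/2) = 0.2037
Step 4: Z = 1/(2*0.2037) = 2.454

2.454


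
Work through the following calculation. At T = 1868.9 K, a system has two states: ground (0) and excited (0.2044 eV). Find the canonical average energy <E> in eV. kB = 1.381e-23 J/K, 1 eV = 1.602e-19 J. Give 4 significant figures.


Step 1: beta*E = 0.2044*1.602e-19/(1.381e-23*1868.9) = 1.269
Step 2: exp(-beta*E) = 0.2812
Step 3: <E> = 0.2044*0.2812/(1+0.2812) = 0.04486 eV

0.04486


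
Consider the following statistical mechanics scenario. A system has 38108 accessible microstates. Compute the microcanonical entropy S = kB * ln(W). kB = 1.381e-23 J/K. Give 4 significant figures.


Step 1: ln(W) = ln(38108) = 10.55
Step 2: S = kB * ln(W) = 1.381e-23 * 10.55
Step 3: S = 1.457e-22 J/K

1.457e-22


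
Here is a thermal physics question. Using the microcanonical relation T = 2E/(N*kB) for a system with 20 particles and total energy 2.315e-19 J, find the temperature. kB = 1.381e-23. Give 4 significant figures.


Step 1: Numerator = 2*E = 2*2.315e-19 = 4.63e-19 J
Step 2: Denominator = N*kB = 20*1.381e-23 = 2.762e-22
Step 3: T = 4.63e-19 / 2.762e-22 = 1676 K

1676


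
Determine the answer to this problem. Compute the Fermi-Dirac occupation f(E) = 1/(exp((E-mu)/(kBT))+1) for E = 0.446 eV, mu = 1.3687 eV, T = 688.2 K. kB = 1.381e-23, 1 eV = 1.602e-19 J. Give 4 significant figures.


Step 1: (E - mu) = 0.446 - 1.3687 = -0.9227 eV
Step 2: Convert: (E-mu)*eV = -1.478e-19 J
Step 3: x = (E-mu)*eV/(kB*T) = -15.55
Step 4: f = 1/(exp(-15.55)+1) = 1

1


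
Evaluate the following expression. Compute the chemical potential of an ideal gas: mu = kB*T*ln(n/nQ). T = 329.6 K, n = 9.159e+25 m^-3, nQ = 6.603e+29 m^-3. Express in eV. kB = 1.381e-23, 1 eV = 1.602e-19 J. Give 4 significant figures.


Step 1: n/nQ = 9.159e+25/6.603e+29 = 0.0001387
Step 2: ln(n/nQ) = -8.883
Step 3: mu = kB*T*ln(n/nQ) = 4.552e-21*-8.883 = -4.043e-20 J
Step 4: Convert to eV: -4.043e-20/1.602e-19 = -0.2524 eV

-0.2524


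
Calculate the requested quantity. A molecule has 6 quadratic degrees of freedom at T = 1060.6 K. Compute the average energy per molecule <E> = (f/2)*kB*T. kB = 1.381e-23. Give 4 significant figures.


Step 1: f/2 = 6/2 = 3
Step 2: kB*T = 1.381e-23 * 1060.6 = 1.465e-20
Step 3: <E> = 3 * 1.465e-20 = 4.394e-20 J

4.394e-20


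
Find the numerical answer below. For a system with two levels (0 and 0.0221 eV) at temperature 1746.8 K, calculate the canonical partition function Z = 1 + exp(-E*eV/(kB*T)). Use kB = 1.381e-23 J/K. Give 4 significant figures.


Step 1: Compute beta*E = E*eV/(kB*T) = 0.0221*1.602e-19/(1.381e-23*1746.8) = 0.1468
Step 2: exp(-beta*E) = exp(-0.1468) = 0.8635
Step 3: Z = 1 + 0.8635 = 1.863

1.863


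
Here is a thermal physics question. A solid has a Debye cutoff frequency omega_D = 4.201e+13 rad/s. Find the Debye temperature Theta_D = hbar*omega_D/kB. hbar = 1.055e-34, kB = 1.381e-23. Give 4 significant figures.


Step 1: hbar*omega_D = 1.055e-34 * 4.201e+13 = 4.432e-21 J
Step 2: Theta_D = 4.432e-21 / 1.381e-23
Step 3: Theta_D = 320.9 K

320.9


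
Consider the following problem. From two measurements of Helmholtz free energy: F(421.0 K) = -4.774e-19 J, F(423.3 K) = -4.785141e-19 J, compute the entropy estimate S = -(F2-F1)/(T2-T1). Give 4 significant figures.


Step 1: dF = F2 - F1 = -4.785141e-19 - (-4.774e-19) = -1.1141e-21 J
Step 2: dT = T2 - T1 = 423.3 - 421.0 = 2.3 K
Step 3: S = -dF/dT = -(-1.1141e-21)/2.3 = 4.844e-22 J/K

4.844e-22


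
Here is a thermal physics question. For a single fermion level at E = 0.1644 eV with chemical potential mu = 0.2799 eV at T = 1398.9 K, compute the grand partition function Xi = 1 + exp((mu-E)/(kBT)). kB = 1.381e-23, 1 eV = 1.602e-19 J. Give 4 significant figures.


Step 1: (mu - E) = 0.2799 - 0.1644 = 0.1155 eV
Step 2: x = (mu-E)*eV/(kB*T) = 0.1155*1.602e-19/(1.381e-23*1398.9) = 0.9578
Step 3: exp(x) = 2.606
Step 4: Xi = 1 + 2.606 = 3.606

3.606


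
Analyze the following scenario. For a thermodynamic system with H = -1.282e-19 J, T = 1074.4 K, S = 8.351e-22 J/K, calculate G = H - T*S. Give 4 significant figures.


Step 1: T*S = 1074.4 * 8.351e-22 = 8.972e-19 J
Step 2: G = H - T*S = -1.282e-19 - 8.972e-19
Step 3: G = -1.025e-18 J

-1.025e-18


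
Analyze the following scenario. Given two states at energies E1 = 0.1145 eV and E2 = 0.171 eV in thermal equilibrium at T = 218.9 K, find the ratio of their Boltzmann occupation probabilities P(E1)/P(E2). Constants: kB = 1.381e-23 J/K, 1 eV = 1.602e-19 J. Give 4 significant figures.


Step 1: Compute energy difference dE = E1 - E2 = 0.1145 - 0.171 = -0.0565 eV
Step 2: Convert to Joules: dE_J = -0.0565 * 1.602e-19 = -9.051e-21 J
Step 3: Compute exponent = -dE_J / (kB * T) = -(-9.051e-21) / (1.381e-23 * 218.9) = 2.994
Step 4: P(E1)/P(E2) = exp(2.994) = 19.97

19.97


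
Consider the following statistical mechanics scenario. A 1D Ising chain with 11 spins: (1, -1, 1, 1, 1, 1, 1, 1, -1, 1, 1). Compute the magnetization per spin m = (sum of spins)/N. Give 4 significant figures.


Step 1: Count up spins (+1): 9, down spins (-1): 2
Step 2: Total magnetization M = 9 - 2 = 7
Step 3: m = M/N = 7/11 = 0.6364

0.6364


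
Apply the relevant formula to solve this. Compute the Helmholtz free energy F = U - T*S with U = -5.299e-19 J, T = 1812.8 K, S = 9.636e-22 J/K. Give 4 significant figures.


Step 1: T*S = 1812.8 * 9.636e-22 = 1.747e-18 J
Step 2: F = U - T*S = -5.299e-19 - 1.747e-18
Step 3: F = -2.277e-18 J

-2.277e-18


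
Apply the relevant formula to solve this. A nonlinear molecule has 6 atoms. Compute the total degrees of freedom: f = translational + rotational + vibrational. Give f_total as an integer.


Step 1: Translational DOF = 3
Step 2: Rotational DOF (nonlinear) = 3
Step 3: Vibrational DOF = 3*6 - 6 = 12
Step 4: Total = 3 + 3 + 12 = 18

18


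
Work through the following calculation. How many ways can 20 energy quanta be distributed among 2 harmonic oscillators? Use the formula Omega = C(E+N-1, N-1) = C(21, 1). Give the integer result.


Step 1: Use binomial coefficient C(21, 1)
Step 2: Numerator = 21! / 20!
Step 3: Denominator = 1!
Step 4: Omega = 21

21


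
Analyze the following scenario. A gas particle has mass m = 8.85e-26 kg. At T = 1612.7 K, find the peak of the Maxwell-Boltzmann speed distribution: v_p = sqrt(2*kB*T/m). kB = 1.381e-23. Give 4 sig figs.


Step 1: Numerator = 2*kB*T = 2*1.381e-23*1612.7 = 4.454e-20
Step 2: Ratio = 4.454e-20 / 8.85e-26 = 5.033e+05
Step 3: v_p = sqrt(5.033e+05) = 709.4 m/s

709.4


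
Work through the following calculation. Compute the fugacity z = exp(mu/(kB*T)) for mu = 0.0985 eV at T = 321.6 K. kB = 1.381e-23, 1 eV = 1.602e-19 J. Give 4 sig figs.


Step 1: Convert mu to Joules: 0.0985*1.602e-19 = 1.578e-20 J
Step 2: kB*T = 1.381e-23*321.6 = 4.441e-21 J
Step 3: mu/(kB*T) = 3.553
Step 4: z = exp(3.553) = 34.92

34.92


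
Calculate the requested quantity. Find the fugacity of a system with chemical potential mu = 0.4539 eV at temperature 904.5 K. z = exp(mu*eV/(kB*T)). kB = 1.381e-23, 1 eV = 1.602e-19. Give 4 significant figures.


Step 1: Convert mu to Joules: 0.4539*1.602e-19 = 7.271e-20 J
Step 2: kB*T = 1.381e-23*904.5 = 1.249e-20 J
Step 3: mu/(kB*T) = 5.821
Step 4: z = exp(5.821) = 337.4

337.4


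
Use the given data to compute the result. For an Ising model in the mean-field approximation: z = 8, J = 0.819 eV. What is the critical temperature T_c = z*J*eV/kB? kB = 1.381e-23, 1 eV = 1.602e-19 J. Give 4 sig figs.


Step 1: z*J = 8*0.819 = 6.552 eV
Step 2: Convert to Joules: 6.552*1.602e-19 = 1.05e-18 J
Step 3: T_c = 1.05e-18 / 1.381e-23 = 7.601e+04 K

7.601e+04


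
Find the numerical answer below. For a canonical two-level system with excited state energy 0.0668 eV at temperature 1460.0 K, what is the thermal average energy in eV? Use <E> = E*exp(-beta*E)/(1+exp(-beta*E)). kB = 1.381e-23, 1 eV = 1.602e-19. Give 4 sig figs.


Step 1: beta*E = 0.0668*1.602e-19/(1.381e-23*1460.0) = 0.5308
Step 2: exp(-beta*E) = 0.5882
Step 3: <E> = 0.0668*0.5882/(1+0.5882) = 0.02474 eV

0.02474


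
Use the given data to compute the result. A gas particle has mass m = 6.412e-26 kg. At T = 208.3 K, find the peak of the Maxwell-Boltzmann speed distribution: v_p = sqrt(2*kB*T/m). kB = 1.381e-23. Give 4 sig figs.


Step 1: Numerator = 2*kB*T = 2*1.381e-23*208.3 = 5.753e-21
Step 2: Ratio = 5.753e-21 / 6.412e-26 = 8.973e+04
Step 3: v_p = sqrt(8.973e+04) = 299.5 m/s

299.5


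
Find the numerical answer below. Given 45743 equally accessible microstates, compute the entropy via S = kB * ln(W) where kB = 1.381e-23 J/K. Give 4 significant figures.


Step 1: ln(W) = ln(45743) = 10.73
Step 2: S = kB * ln(W) = 1.381e-23 * 10.73
Step 3: S = 1.482e-22 J/K

1.482e-22


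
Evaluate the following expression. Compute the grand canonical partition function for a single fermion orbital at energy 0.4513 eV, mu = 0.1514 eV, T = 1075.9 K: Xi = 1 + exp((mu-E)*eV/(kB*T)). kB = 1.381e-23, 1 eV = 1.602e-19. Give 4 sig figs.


Step 1: (mu - E) = 0.1514 - 0.4513 = -0.2999 eV
Step 2: x = (mu-E)*eV/(kB*T) = -0.2999*1.602e-19/(1.381e-23*1075.9) = -3.234
Step 3: exp(x) = 0.03942
Step 4: Xi = 1 + 0.03942 = 1.039

1.039


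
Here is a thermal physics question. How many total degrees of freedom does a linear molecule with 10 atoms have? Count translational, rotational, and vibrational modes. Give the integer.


Step 1: Translational DOF = 3
Step 2: Rotational DOF (linear) = 2
Step 3: Vibrational DOF = 3*10 - 5 = 25
Step 4: Total = 3 + 2 + 25 = 30

30


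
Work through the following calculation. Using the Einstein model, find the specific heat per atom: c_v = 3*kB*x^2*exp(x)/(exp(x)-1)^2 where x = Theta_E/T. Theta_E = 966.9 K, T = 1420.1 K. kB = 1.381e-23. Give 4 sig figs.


Step 1: x = Theta_E/T = 966.9/1420.1 = 0.6809
Step 2: x^2 = 0.4636
Step 3: exp(x) = 1.976
Step 4: c_v = 3*1.381e-23*0.4636*1.976/(1.976-1)^2 = 3.987e-23

3.987e-23


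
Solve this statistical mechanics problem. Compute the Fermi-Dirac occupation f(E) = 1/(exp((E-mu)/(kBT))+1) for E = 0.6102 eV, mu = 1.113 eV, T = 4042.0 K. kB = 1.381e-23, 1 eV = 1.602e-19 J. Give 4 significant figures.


Step 1: (E - mu) = 0.6102 - 1.113 = -0.5028 eV
Step 2: Convert: (E-mu)*eV = -8.055e-20 J
Step 3: x = (E-mu)*eV/(kB*T) = -1.443
Step 4: f = 1/(exp(-1.443)+1) = 0.8089

0.8089


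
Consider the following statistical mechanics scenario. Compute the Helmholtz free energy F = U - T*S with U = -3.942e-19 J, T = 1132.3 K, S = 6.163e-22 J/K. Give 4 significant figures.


Step 1: T*S = 1132.3 * 6.163e-22 = 6.978e-19 J
Step 2: F = U - T*S = -3.942e-19 - 6.978e-19
Step 3: F = -1.092e-18 J

-1.092e-18


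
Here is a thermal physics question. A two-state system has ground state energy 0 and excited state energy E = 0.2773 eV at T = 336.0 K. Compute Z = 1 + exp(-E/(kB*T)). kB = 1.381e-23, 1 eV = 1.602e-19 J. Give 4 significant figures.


Step 1: Compute beta*E = E*eV/(kB*T) = 0.2773*1.602e-19/(1.381e-23*336.0) = 9.574
Step 2: exp(-beta*E) = exp(-9.574) = 6.953e-05
Step 3: Z = 1 + 6.953e-05 = 1

1


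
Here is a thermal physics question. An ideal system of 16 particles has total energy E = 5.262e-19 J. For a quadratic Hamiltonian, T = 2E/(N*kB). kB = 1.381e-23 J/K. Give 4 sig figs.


Step 1: Numerator = 2*E = 2*5.262e-19 = 1.052e-18 J
Step 2: Denominator = N*kB = 16*1.381e-23 = 2.21e-22
Step 3: T = 1.052e-18 / 2.21e-22 = 4763 K

4763


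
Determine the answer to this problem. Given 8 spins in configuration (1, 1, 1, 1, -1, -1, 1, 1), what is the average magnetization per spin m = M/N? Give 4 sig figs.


Step 1: Count up spins (+1): 6, down spins (-1): 2
Step 2: Total magnetization M = 6 - 2 = 4
Step 3: m = M/N = 4/8 = 0.5

0.5


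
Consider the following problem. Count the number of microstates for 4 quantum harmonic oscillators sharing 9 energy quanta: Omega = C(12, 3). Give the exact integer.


Step 1: Use binomial coefficient C(12, 3)
Step 2: Numerator = 12! / 9!
Step 3: Denominator = 3!
Step 4: Omega = 220

220


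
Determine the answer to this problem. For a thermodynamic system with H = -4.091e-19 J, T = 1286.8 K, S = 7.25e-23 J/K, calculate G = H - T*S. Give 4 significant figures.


Step 1: T*S = 1286.8 * 7.25e-23 = 9.329e-20 J
Step 2: G = H - T*S = -4.091e-19 - 9.329e-20
Step 3: G = -5.024e-19 J

-5.024e-19


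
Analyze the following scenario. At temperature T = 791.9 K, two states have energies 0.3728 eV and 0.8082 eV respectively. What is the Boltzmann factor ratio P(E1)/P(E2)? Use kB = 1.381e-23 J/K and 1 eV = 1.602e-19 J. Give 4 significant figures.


Step 1: Compute energy difference dE = E1 - E2 = 0.3728 - 0.8082 = -0.4354 eV
Step 2: Convert to Joules: dE_J = -0.4354 * 1.602e-19 = -6.975e-20 J
Step 3: Compute exponent = -dE_J / (kB * T) = -(-6.975e-20) / (1.381e-23 * 791.9) = 6.378
Step 4: P(E1)/P(E2) = exp(6.378) = 588.8

588.8


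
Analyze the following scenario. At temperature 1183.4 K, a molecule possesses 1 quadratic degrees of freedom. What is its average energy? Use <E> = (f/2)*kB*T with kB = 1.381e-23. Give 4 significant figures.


Step 1: f/2 = 1/2 = 0.5
Step 2: kB*T = 1.381e-23 * 1183.4 = 1.634e-20
Step 3: <E> = 0.5 * 1.634e-20 = 8.171e-21 J

8.171e-21


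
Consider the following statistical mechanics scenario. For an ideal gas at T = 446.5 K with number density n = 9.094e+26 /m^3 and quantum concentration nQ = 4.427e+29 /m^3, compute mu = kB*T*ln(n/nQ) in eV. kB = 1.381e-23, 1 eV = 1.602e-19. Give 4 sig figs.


Step 1: n/nQ = 9.094e+26/4.427e+29 = 0.002054
Step 2: ln(n/nQ) = -6.188
Step 3: mu = kB*T*ln(n/nQ) = 6.166e-21*-6.188 = -3.816e-20 J
Step 4: Convert to eV: -3.816e-20/1.602e-19 = -0.2382 eV

-0.2382


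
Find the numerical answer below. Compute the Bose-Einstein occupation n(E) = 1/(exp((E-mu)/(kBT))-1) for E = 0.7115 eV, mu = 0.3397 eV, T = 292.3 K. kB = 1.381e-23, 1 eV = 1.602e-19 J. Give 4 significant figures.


Step 1: (E - mu) = 0.3718 eV
Step 2: x = (E-mu)*eV/(kB*T) = 0.3718*1.602e-19/(1.381e-23*292.3) = 14.76
Step 3: exp(x) = 2.56e+06
Step 4: n = 1/(exp(x)-1) = 3.907e-07

3.907e-07


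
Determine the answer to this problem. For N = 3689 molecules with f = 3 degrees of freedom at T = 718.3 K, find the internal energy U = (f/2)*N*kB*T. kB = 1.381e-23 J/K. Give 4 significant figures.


Step 1: f/2 = 3/2 = 1.5
Step 2: N*kB*T = 3689*1.381e-23*718.3 = 3.659e-17
Step 3: U = 1.5 * 3.659e-17 = 5.489e-17 J

5.489e-17


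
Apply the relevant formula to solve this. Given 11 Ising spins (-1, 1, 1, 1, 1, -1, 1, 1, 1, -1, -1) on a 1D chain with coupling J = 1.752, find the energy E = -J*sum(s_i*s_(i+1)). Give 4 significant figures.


Step 1: Nearest-neighbor products: -1, 1, 1, 1, -1, -1, 1, 1, -1, 1
Step 2: Sum of products = 2
Step 3: E = -1.752 * 2 = -3.504

-3.504


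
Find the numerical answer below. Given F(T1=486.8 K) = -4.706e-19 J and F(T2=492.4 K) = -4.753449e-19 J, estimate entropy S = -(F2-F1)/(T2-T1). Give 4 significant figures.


Step 1: dF = F2 - F1 = -4.753449e-19 - (-4.706e-19) = -4.7449e-21 J
Step 2: dT = T2 - T1 = 492.4 - 486.8 = 5.6 K
Step 3: S = -dF/dT = -(-4.7449e-21)/5.6 = 8.473e-22 J/K

8.473e-22


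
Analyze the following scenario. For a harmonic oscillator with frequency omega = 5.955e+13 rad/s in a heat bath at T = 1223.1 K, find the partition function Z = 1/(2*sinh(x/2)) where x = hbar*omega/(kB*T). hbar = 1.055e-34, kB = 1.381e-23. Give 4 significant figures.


Step 1: Compute x = hbar*omega/(kB*T) = 1.055e-34*5.955e+13/(1.381e-23*1223.1) = 0.3719
Step 2: x/2 = 0.186
Step 3: sinh(x/2) = 0.187
Step 4: Z = 1/(2*0.187) = 2.673

2.673


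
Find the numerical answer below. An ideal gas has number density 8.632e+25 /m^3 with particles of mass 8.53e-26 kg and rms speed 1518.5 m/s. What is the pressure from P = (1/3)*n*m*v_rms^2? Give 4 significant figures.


Step 1: v_rms^2 = 1518.5^2 = 2.306e+06
Step 2: n*m = 8.632e+25*8.53e-26 = 7.363
Step 3: P = (1/3)*7.363*2.306e+06 = 5.659e+06 Pa

5.659e+06


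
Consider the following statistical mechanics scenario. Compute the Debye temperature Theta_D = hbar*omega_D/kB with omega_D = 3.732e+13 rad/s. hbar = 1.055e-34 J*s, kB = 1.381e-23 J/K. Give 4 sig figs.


Step 1: hbar*omega_D = 1.055e-34 * 3.732e+13 = 3.937e-21 J
Step 2: Theta_D = 3.937e-21 / 1.381e-23
Step 3: Theta_D = 285.1 K

285.1


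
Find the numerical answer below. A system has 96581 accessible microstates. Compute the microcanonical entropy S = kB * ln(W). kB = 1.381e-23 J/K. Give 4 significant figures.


Step 1: ln(W) = ln(96581) = 11.48
Step 2: S = kB * ln(W) = 1.381e-23 * 11.48
Step 3: S = 1.585e-22 J/K

1.585e-22


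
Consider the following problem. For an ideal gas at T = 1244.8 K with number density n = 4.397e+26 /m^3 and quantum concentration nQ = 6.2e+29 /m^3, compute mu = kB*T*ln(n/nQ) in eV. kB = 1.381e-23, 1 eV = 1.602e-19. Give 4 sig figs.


Step 1: n/nQ = 4.397e+26/6.2e+29 = 0.0007092
Step 2: ln(n/nQ) = -7.251
Step 3: mu = kB*T*ln(n/nQ) = 1.719e-20*-7.251 = -1.247e-19 J
Step 4: Convert to eV: -1.247e-19/1.602e-19 = -0.7781 eV

-0.7781


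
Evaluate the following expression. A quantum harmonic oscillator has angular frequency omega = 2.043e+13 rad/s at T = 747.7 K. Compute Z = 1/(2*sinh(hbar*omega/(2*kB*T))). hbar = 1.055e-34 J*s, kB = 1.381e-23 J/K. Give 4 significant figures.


Step 1: Compute x = hbar*omega/(kB*T) = 1.055e-34*2.043e+13/(1.381e-23*747.7) = 0.2087
Step 2: x/2 = 0.1044
Step 3: sinh(x/2) = 0.1046
Step 4: Z = 1/(2*0.1046) = 4.782

4.782


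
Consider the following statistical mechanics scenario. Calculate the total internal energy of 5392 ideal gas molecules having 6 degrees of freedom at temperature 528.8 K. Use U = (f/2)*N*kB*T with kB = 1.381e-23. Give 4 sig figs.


Step 1: f/2 = 6/2 = 3.0
Step 2: N*kB*T = 5392*1.381e-23*528.8 = 3.938e-17
Step 3: U = 3.0 * 3.938e-17 = 1.181e-16 J

1.181e-16


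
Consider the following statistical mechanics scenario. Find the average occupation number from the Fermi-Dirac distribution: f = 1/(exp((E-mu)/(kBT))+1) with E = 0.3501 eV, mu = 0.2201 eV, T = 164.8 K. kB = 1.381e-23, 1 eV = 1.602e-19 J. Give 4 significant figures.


Step 1: (E - mu) = 0.3501 - 0.2201 = 0.13 eV
Step 2: Convert: (E-mu)*eV = 2.083e-20 J
Step 3: x = (E-mu)*eV/(kB*T) = 9.151
Step 4: f = 1/(exp(9.151)+1) = 0.0001061

0.0001061


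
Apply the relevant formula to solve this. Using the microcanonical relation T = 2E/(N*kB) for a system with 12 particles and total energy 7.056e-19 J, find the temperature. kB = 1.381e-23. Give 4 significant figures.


Step 1: Numerator = 2*E = 2*7.056e-19 = 1.411e-18 J
Step 2: Denominator = N*kB = 12*1.381e-23 = 1.657e-22
Step 3: T = 1.411e-18 / 1.657e-22 = 8516 K

8516
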